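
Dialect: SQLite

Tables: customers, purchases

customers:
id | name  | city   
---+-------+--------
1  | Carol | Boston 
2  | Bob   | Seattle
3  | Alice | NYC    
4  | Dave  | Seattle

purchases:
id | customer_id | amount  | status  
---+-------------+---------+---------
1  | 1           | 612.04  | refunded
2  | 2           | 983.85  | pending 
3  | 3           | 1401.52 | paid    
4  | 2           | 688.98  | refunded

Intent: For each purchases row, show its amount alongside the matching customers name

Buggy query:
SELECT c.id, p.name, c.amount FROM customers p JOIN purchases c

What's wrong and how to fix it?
Bug: JOIN with no ON clause produces a cartesian product; every purchases row pairs with every customers row

Fix: Specify the join condition linking the foreign key to the parent id

Corrected query:
SELECT c.id, p.name, c.amount FROM customers p JOIN purchases c ON c.customer_id = p.id

Result:
id | name  | amount 
---+-------+--------
1  | Carol | 612.04 
2  | Bob   | 983.85 
3  | Alice | 1401.52
4  | Bob   | 688.98 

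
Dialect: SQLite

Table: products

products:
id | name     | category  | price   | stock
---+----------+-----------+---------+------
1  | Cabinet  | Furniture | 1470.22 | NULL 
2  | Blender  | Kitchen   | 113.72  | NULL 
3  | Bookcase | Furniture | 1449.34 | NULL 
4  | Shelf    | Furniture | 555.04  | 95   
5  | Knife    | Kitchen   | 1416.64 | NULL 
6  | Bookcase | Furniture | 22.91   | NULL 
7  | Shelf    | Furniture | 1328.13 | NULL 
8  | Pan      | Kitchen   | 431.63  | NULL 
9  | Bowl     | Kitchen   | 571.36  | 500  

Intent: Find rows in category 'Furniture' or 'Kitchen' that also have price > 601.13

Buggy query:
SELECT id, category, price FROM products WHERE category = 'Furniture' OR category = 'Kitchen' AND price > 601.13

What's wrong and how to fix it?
Bug: Without parentheses, AND is evaluated before OR, so the price filter only applies to the 'Kitchen' branch

Fix: Add parentheses around the OR so the AND applies to both alternatives

Corrected query:
SELECT id, category, price FROM products WHERE (category = 'Furniture' OR category = 'Kitchen') AND price > 601.13

Result:
id | category  | price  
---+-----------+--------
1  | Furniture | 1470.22
3  | Furniture | 1449.34
5  | Kitchen   | 1416.64
7  | Furniture | 1328.13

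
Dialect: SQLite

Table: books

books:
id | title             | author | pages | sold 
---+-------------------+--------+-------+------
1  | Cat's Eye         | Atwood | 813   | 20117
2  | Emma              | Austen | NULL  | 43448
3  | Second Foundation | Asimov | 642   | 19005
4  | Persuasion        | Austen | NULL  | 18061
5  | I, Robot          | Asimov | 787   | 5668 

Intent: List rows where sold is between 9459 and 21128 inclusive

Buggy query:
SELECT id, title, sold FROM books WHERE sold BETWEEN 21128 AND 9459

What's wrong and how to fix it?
Bug: The bounds are reversed; BETWEEN a AND b requires a <= b to match anything

Fix: Swap the bounds so the smaller value comes first

Corrected query:
SELECT id, title, sold FROM books WHERE sold BETWEEN 9459 AND 21128

Result:
id | title             | sold 
---+-------------------+------
1  | Cat's Eye         | 20117
3  | Second Foundation | 19005
4  | Persuasion        | 18061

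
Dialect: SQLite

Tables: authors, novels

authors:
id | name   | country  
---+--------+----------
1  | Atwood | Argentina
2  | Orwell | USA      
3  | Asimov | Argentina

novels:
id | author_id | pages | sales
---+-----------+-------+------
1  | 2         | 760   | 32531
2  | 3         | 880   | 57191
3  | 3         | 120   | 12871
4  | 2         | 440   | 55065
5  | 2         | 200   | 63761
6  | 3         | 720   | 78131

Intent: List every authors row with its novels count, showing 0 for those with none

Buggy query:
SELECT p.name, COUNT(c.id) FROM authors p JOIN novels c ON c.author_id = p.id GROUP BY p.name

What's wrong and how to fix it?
Bug: An inner join excludes parents with zero children

Fix: Switch to LEFT JOIN to retain unmatched parent rows

Corrected query:
SELECT p.name, COUNT(c.id) FROM authors p LEFT JOIN novels c ON c.author_id = p.id GROUP BY p.name

Result:
name   | COUNT(c.id)
-------+------------
Asimov | 3          
Atwood | 0          
Orwell | 3          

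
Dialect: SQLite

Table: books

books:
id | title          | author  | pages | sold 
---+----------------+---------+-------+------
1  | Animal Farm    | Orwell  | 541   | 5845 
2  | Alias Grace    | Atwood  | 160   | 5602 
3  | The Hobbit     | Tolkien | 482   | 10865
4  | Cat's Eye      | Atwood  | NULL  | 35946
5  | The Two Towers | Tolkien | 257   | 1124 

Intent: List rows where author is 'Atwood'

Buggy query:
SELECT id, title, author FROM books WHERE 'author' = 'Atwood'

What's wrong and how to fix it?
Bug: Single quotes denote string literals in SQL; the column name is being compared as a constant string

Fix: Remove the quotes around the column name (or use double quotes for an identifier)

Corrected query:
SELECT id, title, author FROM books WHERE author = 'Atwood'

Result:
id | title       | author
---+-------------+-------
2  | Alias Grace | Atwood
4  | Cat's Eye   | Atwood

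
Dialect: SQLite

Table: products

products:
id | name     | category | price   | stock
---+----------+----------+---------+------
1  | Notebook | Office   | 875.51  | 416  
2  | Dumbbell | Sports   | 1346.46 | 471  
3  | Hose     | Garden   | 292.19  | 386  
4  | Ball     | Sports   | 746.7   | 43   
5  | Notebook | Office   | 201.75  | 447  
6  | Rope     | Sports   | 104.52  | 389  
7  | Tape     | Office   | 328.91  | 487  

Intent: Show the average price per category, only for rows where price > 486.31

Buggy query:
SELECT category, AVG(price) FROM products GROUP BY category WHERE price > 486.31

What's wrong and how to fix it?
Bug: Row-level WHERE must come before GROUP BY in the clause order

Fix: Place WHERE between FROM and GROUP BY

Corrected query:
SELECT category, AVG(price) FROM products WHERE price > 486.31 GROUP BY category

Result:
category | AVG(price)
---------+-----------
Office   | 875.51    
Sports   | 1046.58   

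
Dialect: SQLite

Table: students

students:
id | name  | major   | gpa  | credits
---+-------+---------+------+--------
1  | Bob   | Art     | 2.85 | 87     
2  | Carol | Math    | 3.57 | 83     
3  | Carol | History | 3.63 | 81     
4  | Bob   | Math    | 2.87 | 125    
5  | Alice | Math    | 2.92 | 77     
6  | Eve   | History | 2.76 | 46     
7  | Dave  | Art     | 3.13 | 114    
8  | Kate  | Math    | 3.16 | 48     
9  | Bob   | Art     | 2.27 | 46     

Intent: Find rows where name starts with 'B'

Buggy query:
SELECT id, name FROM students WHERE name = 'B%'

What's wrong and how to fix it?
Bug: Wildcards only work with LIKE; '=' treats '%' as a literal character

Fix: Use LIKE for wildcard pattern matching

Corrected query:
SELECT id, name FROM students WHERE name LIKE 'B%'

Result:
id | name
---+-----
1  | Bob 
4  | Bob 
9  | Bob 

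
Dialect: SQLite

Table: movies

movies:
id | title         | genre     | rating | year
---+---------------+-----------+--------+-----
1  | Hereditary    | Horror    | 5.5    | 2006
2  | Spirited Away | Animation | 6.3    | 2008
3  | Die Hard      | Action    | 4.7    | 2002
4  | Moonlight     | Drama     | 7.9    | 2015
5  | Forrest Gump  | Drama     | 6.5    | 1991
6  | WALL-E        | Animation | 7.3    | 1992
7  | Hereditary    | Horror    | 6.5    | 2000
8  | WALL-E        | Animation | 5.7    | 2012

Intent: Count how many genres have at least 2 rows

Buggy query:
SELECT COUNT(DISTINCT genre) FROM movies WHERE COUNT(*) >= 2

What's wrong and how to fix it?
Bug: WHERE filters individual rows, not groups, so a group-level COUNT is invalid there

Fix: Use a subquery that GROUPs and filters with HAVING, then count its rows

Corrected query:
SELECT COUNT(*) FROM (SELECT genre FROM movies GROUP BY genre HAVING COUNT(*) >= 2)

Result:
COUNT(*)
--------
3       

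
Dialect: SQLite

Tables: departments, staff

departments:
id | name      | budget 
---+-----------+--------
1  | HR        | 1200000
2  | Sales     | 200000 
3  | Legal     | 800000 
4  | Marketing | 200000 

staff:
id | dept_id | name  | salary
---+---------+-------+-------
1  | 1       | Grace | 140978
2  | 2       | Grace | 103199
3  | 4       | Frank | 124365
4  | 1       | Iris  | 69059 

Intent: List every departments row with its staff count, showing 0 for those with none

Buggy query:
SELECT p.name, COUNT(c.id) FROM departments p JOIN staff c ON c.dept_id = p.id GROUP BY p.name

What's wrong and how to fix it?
Bug: An inner join excludes parents with zero children

Fix: Switch to LEFT JOIN to retain unmatched parent rows

Corrected query:
SELECT p.name, COUNT(c.id) FROM departments p LEFT JOIN staff c ON c.dept_id = p.id GROUP BY p.name

Result:
name      | COUNT(c.id)
----------+------------
HR        | 2          
Legal     | 0          
Marketing | 1          
Sales     | 1          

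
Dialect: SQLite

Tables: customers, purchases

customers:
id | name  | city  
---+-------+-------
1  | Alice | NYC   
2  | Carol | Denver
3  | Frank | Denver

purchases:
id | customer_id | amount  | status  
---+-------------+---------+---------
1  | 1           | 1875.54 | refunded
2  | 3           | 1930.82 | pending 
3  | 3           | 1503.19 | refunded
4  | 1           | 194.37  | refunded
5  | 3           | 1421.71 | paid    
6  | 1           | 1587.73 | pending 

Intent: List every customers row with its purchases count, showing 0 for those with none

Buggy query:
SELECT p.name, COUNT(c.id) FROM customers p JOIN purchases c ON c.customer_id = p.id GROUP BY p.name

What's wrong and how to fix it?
Bug: INNER JOIN drops customers rows that have no matching purchases rows

Fix: Switch to LEFT JOIN to retain unmatched parent rows

Corrected query:
SELECT p.name, COUNT(c.id) FROM customers p LEFT JOIN purchases c ON c.customer_id = p.id GROUP BY p.name

Result:
name  | COUNT(c.id)
------+------------
Alice | 3          
Carol | 0          
Frank | 3          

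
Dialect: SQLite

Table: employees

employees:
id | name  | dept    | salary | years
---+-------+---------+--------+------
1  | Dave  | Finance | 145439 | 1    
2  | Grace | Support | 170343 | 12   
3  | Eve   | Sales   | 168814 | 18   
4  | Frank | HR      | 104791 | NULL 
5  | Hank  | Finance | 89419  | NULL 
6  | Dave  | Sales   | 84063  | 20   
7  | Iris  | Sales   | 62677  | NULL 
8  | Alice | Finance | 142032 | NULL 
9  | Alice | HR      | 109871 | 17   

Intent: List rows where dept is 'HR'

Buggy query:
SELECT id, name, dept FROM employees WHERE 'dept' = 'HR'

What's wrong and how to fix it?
Bug: Single quotes denote string literals in SQL; the column name is being compared as a constant string

Fix: Reference the column as dept without single quotes

Corrected query:
SELECT id, name, dept FROM employees WHERE dept = 'HR'

Result:
id | name  | dept
---+-------+-----
4  | Frank | HR  
9  | Alice | HR  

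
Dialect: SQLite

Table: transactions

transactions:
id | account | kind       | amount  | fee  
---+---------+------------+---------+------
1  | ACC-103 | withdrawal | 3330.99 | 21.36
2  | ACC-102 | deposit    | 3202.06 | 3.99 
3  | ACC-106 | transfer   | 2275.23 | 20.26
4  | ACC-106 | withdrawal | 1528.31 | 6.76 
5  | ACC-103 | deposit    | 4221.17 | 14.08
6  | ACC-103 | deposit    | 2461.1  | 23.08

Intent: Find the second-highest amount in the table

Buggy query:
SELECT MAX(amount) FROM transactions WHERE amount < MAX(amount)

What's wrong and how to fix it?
Bug: MAX(amount) on the right of the comparison is an aggregate-in-WHERE error

Fix: Compute the overall MAX in a subquery, then take MAX of rows below it

Corrected query:
SELECT MAX(amount) FROM transactions WHERE amount < (SELECT MAX(amount) FROM transactions)

Result:
MAX(amount)
-----------
3330.99    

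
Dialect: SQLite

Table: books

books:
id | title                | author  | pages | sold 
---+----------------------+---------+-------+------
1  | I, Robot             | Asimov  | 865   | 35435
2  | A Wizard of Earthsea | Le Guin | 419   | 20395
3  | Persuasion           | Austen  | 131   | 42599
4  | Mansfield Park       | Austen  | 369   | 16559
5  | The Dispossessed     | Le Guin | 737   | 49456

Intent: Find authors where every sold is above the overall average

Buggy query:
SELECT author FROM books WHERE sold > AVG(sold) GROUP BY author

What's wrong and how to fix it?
Bug: AVG() is an aggregate; it can't sit directly in WHERE

Fix: Use a subquery for AVG and a HAVING MIN(...) filter so the condition holds for every row in the group

Corrected query:
SELECT author FROM books GROUP BY author HAVING MIN(sold) > (SELECT AVG(sold) FROM books)

Result:
author
------
Asimov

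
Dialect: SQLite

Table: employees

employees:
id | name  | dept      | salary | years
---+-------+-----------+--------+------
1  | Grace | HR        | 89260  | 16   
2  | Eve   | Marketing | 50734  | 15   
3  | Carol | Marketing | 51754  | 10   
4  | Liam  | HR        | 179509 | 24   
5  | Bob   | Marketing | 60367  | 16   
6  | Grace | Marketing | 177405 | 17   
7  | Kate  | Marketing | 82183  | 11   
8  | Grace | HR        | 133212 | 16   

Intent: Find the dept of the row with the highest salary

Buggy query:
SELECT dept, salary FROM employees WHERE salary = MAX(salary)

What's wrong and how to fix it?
Bug: WHERE is evaluated per row; an aggregate over the whole table isn't defined there

Fix: Wrap MAX in a scalar subquery so WHERE compares against a single value

Corrected query:
SELECT dept, salary FROM employees WHERE salary = (SELECT MAX(salary) FROM employees)

Result:
dept | salary
-----+-------
HR   | 179509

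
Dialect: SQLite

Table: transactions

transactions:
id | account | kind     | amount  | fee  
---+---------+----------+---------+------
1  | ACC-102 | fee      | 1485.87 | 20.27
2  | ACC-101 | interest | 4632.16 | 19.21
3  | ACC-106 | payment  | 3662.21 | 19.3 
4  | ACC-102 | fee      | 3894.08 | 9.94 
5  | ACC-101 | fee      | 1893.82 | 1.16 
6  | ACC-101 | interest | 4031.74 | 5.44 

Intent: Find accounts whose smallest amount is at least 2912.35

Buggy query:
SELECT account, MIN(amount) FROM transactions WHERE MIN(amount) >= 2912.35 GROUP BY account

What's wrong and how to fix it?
Bug: MIN() in WHERE is a misuse of aggregate

Fix: Replace WHERE with HAVING after the GROUP BY

Corrected query:
SELECT account, MIN(amount) FROM transactions GROUP BY account HAVING MIN(amount) >= 2912.35

Result:
account | MIN(amount)
--------+------------
ACC-106 | 3662.21    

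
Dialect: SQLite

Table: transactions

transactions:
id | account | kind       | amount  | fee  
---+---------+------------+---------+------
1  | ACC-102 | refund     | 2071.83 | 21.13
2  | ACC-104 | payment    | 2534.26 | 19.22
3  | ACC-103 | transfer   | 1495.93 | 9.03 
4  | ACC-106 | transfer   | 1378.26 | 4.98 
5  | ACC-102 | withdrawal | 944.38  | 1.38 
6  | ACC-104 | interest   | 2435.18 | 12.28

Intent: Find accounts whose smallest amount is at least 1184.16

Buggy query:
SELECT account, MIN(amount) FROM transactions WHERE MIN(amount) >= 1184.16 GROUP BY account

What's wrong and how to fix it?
Bug: MIN() in WHERE is a misuse of aggregate

Fix: Use HAVING for the per-group MIN condition

Corrected query:
SELECT account, MIN(amount) FROM transactions GROUP BY account HAVING MIN(amount) >= 1184.16

Result:
account | MIN(amount)
--------+------------
ACC-103 | 1495.93    
ACC-104 | 2435.18    
ACC-106 | 1378.26    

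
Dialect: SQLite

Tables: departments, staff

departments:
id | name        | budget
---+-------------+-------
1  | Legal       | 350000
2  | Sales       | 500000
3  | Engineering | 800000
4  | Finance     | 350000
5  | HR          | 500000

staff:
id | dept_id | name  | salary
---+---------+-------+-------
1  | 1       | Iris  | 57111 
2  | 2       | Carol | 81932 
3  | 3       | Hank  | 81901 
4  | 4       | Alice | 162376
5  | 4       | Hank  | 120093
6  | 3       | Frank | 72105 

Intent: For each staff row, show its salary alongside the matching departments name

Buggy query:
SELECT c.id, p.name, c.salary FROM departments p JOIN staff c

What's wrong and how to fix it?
Bug: JOIN with no ON clause produces a cartesian product; every staff row pairs with every departments row

Fix: Add ON c.dept_id = p.id to the JOIN

Corrected query:
SELECT c.id, p.name, c.salary FROM departments p JOIN staff c ON c.dept_id = p.id

Result:
id | name        | salary
---+-------------+-------
1  | Legal       | 57111 
2  | Sales       | 81932 
3  | Engineering | 81901 
4  | Finance     | 162376
5  | Finance     | 120093
6  | Engineering | 72105 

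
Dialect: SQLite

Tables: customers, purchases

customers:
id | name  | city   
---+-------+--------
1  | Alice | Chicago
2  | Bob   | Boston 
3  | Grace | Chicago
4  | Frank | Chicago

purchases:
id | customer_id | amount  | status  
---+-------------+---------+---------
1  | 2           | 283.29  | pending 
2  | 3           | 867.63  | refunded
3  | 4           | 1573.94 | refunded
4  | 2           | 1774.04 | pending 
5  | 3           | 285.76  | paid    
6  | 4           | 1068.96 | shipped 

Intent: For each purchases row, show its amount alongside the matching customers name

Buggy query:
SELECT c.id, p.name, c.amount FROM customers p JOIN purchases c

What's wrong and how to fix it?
Bug: JOIN with no ON clause produces a cartesian product; every purchases row pairs with every customers row

Fix: Add ON c.customer_id = p.id to the JOIN

Corrected query:
SELECT c.id, p.name, c.amount FROM customers p JOIN purchases c ON c.customer_id = p.id

Result:
id | name  | amount 
---+-------+--------
1  | Bob   | 283.29 
2  | Grace | 867.63 
3  | Frank | 1573.94
4  | Bob   | 1774.04
5  | Grace | 285.76 
6  | Frank | 1068.96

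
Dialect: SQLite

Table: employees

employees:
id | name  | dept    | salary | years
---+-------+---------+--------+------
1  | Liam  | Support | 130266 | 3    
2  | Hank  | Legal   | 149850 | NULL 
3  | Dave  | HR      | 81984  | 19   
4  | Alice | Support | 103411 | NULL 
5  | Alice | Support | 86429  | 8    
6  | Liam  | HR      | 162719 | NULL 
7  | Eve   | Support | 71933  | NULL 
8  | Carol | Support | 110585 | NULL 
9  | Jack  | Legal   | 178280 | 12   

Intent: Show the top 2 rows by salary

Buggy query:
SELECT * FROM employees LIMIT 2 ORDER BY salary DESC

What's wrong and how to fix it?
Bug: LIMIT must come after ORDER BY

Fix: Swap the clauses: ORDER BY first, then LIMIT

Corrected query:
SELECT * FROM employees ORDER BY salary DESC LIMIT 2

Result:
id | name | dept  | salary | years
---+------+-------+--------+------
9  | Jack | Legal | 178280 | 12   
6  | Liam | HR    | 162719 | NULL 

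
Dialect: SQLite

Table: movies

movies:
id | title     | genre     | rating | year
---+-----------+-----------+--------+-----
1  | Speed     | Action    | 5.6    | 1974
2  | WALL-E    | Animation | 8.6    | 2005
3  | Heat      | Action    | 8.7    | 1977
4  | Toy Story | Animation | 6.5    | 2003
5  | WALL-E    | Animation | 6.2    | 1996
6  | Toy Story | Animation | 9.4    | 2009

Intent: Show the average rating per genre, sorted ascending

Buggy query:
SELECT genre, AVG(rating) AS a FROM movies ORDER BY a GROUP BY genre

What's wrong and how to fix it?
Bug: ORDER BY appears before GROUP BY; SQL clause order requires GROUP BY first

Fix: Reorder: SELECT … FROM … GROUP BY … ORDER BY …

Corrected query:
SELECT genre, AVG(rating) AS a FROM movies GROUP BY genre ORDER BY a

Result:
genre     | a    
----------+------
Action    | 7.15 
Animation | 7.675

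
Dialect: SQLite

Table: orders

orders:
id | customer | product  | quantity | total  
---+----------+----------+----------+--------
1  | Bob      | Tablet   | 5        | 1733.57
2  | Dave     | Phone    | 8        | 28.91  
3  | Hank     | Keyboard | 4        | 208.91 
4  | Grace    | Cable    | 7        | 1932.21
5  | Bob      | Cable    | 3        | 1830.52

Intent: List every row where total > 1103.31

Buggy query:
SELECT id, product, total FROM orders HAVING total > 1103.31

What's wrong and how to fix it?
Bug: This is a non-aggregate query (no GROUP BY, no aggregates), so in SQLite the HAVING clause is invalid here; a row-level condition belongs in WHERE

Fix: Replace HAVING with WHERE since the condition applies to individual rows

Corrected query:
SELECT id, product, total FROM orders WHERE total > 1103.31

Result:
id | product | total  
---+---------+--------
1  | Tablet  | 1733.57
4  | Cable   | 1932.21
5  | Cable   | 1830.52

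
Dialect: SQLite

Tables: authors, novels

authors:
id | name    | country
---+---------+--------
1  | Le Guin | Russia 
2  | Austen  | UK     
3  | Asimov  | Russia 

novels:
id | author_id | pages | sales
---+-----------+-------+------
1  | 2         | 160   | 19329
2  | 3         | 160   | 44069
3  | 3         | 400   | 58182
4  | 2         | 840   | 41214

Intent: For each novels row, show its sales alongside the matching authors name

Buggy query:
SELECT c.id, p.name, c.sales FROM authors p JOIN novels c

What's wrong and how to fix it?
Bug: JOIN with no ON clause produces a cartesian product; every novels row pairs with every authors row

Fix: Add ON c.author_id = p.id to the JOIN

Corrected query:
SELECT c.id, p.name, c.sales FROM authors p JOIN novels c ON c.author_id = p.id

Result:
id | name   | sales
---+--------+------
1  | Austen | 19329
2  | Asimov | 44069
3  | Asimov | 58182
4  | Austen | 41214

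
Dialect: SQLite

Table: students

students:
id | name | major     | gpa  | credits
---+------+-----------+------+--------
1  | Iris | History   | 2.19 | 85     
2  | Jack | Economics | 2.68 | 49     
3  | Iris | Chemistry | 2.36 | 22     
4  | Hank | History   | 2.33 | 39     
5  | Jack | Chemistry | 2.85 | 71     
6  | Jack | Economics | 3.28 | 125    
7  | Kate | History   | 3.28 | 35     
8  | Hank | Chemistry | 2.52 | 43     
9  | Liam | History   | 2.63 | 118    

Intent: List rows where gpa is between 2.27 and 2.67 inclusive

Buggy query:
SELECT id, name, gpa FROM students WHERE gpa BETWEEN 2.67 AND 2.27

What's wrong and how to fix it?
Bug: The bounds are reversed; BETWEEN a AND b requires a <= b to match anything

Fix: Write BETWEEN 2.27 AND 2.67

Corrected query:
SELECT id, name, gpa FROM students WHERE gpa BETWEEN 2.27 AND 2.67

Result:
id | name | gpa 
---+------+-----
3  | Iris | 2.36
4  | Hank | 2.33
8  | Hank | 2.52
9  | Liam | 2.63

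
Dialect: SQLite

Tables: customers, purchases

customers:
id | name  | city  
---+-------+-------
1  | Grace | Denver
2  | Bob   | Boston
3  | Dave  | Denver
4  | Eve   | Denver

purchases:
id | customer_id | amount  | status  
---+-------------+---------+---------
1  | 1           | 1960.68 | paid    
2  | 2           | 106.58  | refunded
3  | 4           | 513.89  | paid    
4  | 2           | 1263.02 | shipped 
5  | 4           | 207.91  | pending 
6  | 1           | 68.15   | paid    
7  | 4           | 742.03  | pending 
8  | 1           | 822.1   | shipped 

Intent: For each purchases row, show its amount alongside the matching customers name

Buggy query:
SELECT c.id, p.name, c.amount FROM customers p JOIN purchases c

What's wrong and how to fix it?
Bug: JOIN with no ON clause produces a cartesian product; every purchases row pairs with every customers row

Fix: Specify the join condition linking the foreign key to the parent id

Corrected query:
SELECT c.id, p.name, c.amount FROM customers p JOIN purchases c ON c.customer_id = p.id

Result:
id | name  | amount 
---+-------+--------
1  | Grace | 1960.68
2  | Bob   | 106.58 
3  | Eve   | 513.89 
4  | Bob   | 1263.02
5  | Eve   | 207.91 
6  | Grace | 68.15  
7  | Eve   | 742.03 
8  | Grace | 822.1  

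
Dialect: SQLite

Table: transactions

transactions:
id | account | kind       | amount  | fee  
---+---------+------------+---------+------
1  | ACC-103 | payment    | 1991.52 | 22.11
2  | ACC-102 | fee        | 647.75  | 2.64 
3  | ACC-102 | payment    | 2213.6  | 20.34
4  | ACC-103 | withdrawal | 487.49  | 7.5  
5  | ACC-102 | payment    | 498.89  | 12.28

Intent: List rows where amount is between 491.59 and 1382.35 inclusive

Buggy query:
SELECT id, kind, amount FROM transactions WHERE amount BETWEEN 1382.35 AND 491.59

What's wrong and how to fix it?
Bug: BETWEEN expects the lower bound first; with 1382.35 AND 491.59 the range is empty

Fix: Swap the bounds so the smaller value comes first

Corrected query:
SELECT id, kind, amount FROM transactions WHERE amount BETWEEN 491.59 AND 1382.35

Result:
id | kind    | amount
---+---------+-------
2  | fee     | 647.75
5  | payment | 498.89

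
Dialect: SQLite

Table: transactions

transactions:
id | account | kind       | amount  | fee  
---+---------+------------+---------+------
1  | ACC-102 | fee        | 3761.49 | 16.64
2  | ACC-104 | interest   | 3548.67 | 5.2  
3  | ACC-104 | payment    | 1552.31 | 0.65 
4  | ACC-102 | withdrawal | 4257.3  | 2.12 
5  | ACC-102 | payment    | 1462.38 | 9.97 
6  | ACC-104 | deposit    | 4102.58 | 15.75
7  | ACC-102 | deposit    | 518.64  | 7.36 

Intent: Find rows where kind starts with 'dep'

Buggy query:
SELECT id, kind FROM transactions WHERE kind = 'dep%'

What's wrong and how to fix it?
Bug: '=' compares the literal string including the % character; pattern matching needs LIKE

Fix: Replace '=' with LIKE so 'dep%' is treated as a pattern

Corrected query:
SELECT id, kind FROM transactions WHERE kind LIKE 'dep%'

Result:
id | kind   
---+--------
6  | deposit
7  | deposit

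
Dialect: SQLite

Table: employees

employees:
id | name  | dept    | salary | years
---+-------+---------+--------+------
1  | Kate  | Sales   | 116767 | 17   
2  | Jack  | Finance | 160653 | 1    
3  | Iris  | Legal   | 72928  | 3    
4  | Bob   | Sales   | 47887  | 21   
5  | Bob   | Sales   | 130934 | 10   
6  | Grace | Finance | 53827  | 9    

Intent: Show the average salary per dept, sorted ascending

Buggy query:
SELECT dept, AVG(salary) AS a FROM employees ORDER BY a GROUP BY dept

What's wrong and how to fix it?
Bug: GROUP BY must precede ORDER BY

Fix: Move ORDER BY to the end, after GROUP BY

Corrected query:
SELECT dept, AVG(salary) AS a FROM employees GROUP BY dept ORDER BY a

Result:
dept    | a           
--------+-------------
Legal   | 72928       
Sales   | 98529.333333
Finance | 107240      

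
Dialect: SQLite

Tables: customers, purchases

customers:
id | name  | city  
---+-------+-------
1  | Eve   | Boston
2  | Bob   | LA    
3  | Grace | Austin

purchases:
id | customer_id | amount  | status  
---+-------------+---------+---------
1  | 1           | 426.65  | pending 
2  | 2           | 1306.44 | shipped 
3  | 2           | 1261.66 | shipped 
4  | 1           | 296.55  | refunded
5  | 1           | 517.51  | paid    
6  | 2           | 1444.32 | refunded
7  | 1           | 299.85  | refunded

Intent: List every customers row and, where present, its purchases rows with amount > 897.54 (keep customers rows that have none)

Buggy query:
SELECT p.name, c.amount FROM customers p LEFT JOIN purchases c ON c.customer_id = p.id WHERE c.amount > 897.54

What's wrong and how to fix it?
Bug: A WHERE condition on the right-hand table after LEFT JOIN drops unmatched parents

Fix: Move the right-table condition into the ON clause so unmatched parents are kept

Corrected query:
SELECT p.name, c.amount FROM customers p LEFT JOIN purchases c ON c.customer_id = p.id AND c.amount > 897.54

Result:
name  | amount 
------+--------
Eve   | NULL   
Bob   | 1261.66
Bob   | 1306.44
Bob   | 1444.32
Grace | NULL   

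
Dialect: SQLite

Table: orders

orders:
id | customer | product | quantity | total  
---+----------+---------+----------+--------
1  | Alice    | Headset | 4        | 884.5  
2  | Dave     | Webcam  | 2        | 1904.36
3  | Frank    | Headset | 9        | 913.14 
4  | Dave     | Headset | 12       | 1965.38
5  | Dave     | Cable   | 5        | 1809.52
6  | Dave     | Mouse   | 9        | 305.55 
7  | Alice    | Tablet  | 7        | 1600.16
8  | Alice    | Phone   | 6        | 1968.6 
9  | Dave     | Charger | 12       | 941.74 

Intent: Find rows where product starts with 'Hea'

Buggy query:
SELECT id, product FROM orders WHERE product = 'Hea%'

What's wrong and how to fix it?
Bug: Wildcards only work with LIKE; '=' treats '%' as a literal character

Fix: Replace '=' with LIKE so 'Hea%' is treated as a pattern

Corrected query:
SELECT id, product FROM orders WHERE product LIKE 'Hea%'

Result:
id | product
---+--------
1  | Headset
3  | Headset
4  | Headset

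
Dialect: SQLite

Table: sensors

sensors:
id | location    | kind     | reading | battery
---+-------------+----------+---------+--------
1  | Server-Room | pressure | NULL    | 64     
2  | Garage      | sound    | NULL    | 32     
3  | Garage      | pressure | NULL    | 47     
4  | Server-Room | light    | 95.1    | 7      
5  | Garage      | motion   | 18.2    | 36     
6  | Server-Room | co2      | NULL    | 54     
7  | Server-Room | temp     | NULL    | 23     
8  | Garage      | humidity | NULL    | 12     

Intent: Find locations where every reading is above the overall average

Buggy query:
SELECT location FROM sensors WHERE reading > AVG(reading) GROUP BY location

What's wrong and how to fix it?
Bug: AVG() is an aggregate; it can't sit directly in WHERE

Fix: Compute the overall average in a scalar subquery and compare each group's MIN against it in HAVING

Corrected query:
SELECT location FROM sensors GROUP BY location HAVING MIN(reading) > (SELECT AVG(reading) FROM sensors)

Result:
location   
-----------
Server-Room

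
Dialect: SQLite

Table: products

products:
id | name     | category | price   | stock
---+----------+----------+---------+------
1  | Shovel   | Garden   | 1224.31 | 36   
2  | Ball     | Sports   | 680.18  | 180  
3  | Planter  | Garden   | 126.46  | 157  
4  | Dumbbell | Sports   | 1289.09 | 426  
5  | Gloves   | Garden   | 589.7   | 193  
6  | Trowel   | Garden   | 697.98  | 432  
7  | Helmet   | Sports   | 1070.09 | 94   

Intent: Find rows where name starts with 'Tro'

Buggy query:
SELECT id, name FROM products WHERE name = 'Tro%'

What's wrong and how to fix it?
Bug: Wildcards only work with LIKE; '=' treats '%' as a literal character

Fix: Replace '=' with LIKE so 'Tro%' is treated as a pattern

Corrected query:
SELECT id, name FROM products WHERE name LIKE 'Tro%'

Result:
id | name  
---+-------
6  | Trowel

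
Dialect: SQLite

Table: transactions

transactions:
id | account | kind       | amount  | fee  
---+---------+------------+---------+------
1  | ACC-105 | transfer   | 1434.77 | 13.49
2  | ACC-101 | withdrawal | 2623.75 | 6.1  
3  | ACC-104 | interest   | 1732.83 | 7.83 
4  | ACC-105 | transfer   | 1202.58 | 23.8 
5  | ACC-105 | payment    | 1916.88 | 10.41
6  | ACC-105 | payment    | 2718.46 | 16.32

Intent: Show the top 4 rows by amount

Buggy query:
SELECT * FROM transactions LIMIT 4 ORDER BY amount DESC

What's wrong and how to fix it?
Bug: LIMIT must come after ORDER BY

Fix: Sort with ORDER BY, then apply LIMIT

Corrected query:
SELECT * FROM transactions ORDER BY amount DESC LIMIT 4

Result:
id | account | kind       | amount  | fee  
---+---------+------------+---------+------
6  | ACC-105 | payment    | 2718.46 | 16.32
2  | ACC-101 | withdrawal | 2623.75 | 6.1  
5  | ACC-105 | payment    | 1916.88 | 10.41
3  | ACC-104 | interest   | 1732.83 | 7.83 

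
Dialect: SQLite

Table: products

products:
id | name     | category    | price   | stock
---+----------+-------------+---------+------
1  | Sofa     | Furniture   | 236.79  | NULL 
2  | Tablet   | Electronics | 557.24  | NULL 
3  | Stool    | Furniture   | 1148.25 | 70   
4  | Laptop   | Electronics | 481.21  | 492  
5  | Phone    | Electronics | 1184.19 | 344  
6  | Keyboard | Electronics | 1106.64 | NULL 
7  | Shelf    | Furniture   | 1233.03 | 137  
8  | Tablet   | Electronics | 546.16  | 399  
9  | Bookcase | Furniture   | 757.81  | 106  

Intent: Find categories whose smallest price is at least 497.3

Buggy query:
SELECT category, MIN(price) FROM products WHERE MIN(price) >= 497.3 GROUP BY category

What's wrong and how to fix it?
Bug: Aggregates like MIN are computed per group after WHERE runs

Fix: Use HAVING for the per-group MIN condition

Corrected query:
SELECT category, MIN(price) FROM products GROUP BY category HAVING MIN(price) >= 497.3

Result:
(no rows)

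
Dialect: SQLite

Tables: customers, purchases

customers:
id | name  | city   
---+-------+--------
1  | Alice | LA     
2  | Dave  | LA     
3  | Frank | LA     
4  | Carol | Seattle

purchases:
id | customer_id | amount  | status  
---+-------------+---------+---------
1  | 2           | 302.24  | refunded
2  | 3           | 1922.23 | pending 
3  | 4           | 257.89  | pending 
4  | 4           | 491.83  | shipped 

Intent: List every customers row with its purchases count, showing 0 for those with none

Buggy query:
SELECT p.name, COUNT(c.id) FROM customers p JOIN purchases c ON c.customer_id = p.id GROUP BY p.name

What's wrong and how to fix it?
Bug: An inner join excludes parents with zero children

Fix: Switch to LEFT JOIN to retain unmatched parent rows

Corrected query:
SELECT p.name, COUNT(c.id) FROM customers p LEFT JOIN purchases c ON c.customer_id = p.id GROUP BY p.name

Result:
name  | COUNT(c.id)
------+------------
Alice | 0          
Carol | 2          
Dave  | 1          
Frank | 1          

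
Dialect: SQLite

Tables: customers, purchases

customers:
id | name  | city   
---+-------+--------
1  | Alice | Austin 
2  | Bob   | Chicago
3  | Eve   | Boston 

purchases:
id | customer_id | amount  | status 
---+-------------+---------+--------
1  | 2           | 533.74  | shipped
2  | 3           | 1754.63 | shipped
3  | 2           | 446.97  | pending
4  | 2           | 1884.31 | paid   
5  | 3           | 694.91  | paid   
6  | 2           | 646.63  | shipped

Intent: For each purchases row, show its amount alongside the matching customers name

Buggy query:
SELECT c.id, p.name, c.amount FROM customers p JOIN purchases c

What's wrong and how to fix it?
Bug: JOIN with no ON clause produces a cartesian product; every purchases row pairs with every customers row

Fix: Specify the join condition linking the foreign key to the parent id

Corrected query:
SELECT c.id, p.name, c.amount FROM customers p JOIN purchases c ON c.customer_id = p.id

Result:
id | name | amount 
---+------+--------
1  | Bob  | 533.74 
2  | Eve  | 1754.63
3  | Bob  | 446.97 
4  | Bob  | 1884.31
5  | Eve  | 694.91 
6  | Bob  | 646.63 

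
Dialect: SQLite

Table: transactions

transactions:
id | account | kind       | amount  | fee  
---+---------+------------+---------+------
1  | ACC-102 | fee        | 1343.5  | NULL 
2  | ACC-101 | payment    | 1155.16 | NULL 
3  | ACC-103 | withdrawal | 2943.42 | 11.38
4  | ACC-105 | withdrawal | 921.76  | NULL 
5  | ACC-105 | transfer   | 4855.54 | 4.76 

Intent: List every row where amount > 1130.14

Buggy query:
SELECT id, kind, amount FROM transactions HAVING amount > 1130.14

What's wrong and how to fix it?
Bug: HAVING filters the output of aggregation, but this query has no GROUP BY and no aggregate functions, so SQLite rejects it (HAVING clause on a non-aggregate query); the condition here is per row

Fix: Use WHERE for row-level filtering

Corrected query:
SELECT id, kind, amount FROM transactions WHERE amount > 1130.14

Result:
id | kind       | amount 
---+------------+--------
1  | fee        | 1343.5 
2  | payment    | 1155.16
3  | withdrawal | 2943.42
5  | transfer   | 4855.54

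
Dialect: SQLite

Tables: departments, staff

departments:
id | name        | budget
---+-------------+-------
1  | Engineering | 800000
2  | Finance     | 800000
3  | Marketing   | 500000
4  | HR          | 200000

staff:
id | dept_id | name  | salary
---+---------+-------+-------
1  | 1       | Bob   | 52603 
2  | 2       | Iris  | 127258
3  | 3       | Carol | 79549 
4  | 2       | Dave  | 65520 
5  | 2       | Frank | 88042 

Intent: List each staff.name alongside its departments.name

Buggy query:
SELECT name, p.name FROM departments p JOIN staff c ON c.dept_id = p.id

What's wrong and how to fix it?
Bug: 'name' exists in both joined tables, so the database can't tell which one is meant

Fix: Prefix ambiguous columns with the table alias

Corrected query:
SELECT c.name, p.name FROM departments p JOIN staff c ON c.dept_id = p.id

Result:
name  | name       
------+------------
Bob   | Engineering
Iris  | Finance    
Carol | Marketing  
Dave  | Finance    
Frank | Finance    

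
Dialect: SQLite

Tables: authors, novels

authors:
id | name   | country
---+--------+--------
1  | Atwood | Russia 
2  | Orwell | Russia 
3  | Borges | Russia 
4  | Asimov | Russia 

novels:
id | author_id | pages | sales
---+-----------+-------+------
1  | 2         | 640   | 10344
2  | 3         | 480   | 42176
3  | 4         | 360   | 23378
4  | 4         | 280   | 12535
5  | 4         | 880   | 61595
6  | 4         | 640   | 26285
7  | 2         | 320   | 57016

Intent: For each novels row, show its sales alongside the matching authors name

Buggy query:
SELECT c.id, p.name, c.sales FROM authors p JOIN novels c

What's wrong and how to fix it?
Bug: JOIN with no ON clause produces a cartesian product; every novels row pairs with every authors row

Fix: Add ON c.author_id = p.id to the JOIN

Corrected query:
SELECT c.id, p.name, c.sales FROM authors p JOIN novels c ON c.author_id = p.id

Result:
id | name   | sales
---+--------+------
1  | Orwell | 10344
2  | Borges | 42176
3  | Asimov | 23378
4  | Asimov | 12535
5  | Asimov | 61595
6  | Asimov | 26285
7  | Orwell | 57016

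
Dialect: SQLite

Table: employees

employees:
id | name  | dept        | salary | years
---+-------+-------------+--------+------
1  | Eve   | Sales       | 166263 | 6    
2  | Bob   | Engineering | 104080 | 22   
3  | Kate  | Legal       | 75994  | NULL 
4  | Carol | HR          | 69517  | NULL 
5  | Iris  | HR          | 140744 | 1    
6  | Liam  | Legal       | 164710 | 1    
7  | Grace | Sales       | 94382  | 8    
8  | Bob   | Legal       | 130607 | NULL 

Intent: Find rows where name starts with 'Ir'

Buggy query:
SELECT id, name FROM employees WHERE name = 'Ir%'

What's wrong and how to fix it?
Bug: Wildcards only work with LIKE; '=' treats '%' as a literal character

Fix: Use LIKE for wildcard pattern matching

Corrected query:
SELECT id, name FROM employees WHERE name LIKE 'Ir%'

Result:
id | name
---+-----
5  | Iris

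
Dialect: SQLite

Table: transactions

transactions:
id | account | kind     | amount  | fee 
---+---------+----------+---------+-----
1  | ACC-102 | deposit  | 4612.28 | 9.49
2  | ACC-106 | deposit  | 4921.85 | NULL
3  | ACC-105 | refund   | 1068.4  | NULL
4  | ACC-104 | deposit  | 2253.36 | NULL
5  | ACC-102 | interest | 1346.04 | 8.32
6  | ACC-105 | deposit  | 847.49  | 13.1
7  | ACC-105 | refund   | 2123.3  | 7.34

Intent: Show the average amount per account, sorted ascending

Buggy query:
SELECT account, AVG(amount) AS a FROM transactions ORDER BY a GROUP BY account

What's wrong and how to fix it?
Bug: ORDER BY appears before GROUP BY; SQL clause order requires GROUP BY first

Fix: Reorder: SELECT … FROM … GROUP BY … ORDER BY …

Corrected query:
SELECT account, AVG(amount) AS a FROM transactions GROUP BY account ORDER BY a

Result:
account | a          
--------+------------
ACC-105 | 1346.396667
ACC-104 | 2253.36    
ACC-102 | 2979.16    
ACC-106 | 4921.85    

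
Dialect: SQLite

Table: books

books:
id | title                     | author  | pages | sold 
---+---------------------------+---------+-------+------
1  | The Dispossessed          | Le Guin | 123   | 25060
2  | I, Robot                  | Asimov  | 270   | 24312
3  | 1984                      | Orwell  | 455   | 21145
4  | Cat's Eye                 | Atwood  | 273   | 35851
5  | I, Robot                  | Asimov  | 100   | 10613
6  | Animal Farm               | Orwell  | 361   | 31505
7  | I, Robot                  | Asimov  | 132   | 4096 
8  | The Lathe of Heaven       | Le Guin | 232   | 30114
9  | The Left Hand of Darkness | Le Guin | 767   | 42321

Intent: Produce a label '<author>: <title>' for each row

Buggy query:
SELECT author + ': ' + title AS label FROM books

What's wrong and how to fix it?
Bug: SQLite uses || for string concatenation; + coerces text to numbers (yielding 0)

Fix: Use the || operator for string concatenation

Corrected query:
SELECT author || ': ' || title AS label FROM books

Result:
label                             
----------------------------------
Le Guin: The Dispossessed         
Asimov: I, Robot                  
Orwell: 1984                      
Atwood: Cat's Eye                 
Asimov: I, Robot                  
Orwell: Animal Farm               
Asimov: I, Robot                  
Le Guin: The Lathe of Heaven      
Le Guin: The Left Hand of Darkness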